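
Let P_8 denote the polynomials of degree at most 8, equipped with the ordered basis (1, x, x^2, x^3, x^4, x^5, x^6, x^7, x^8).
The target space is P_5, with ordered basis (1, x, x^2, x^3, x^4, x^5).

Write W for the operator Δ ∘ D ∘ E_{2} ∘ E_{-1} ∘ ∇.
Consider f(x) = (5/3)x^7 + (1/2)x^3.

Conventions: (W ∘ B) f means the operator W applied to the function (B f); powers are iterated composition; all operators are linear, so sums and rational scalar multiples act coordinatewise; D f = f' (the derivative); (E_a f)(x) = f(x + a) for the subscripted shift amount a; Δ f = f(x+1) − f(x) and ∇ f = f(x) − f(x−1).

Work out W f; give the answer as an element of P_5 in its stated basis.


the result is g(x) = 350x^4 + 1400x^3 + 2450x^2 + 2100x + 2179/3

∇ f = (35/3)x^6 - 35x^5 + (175/3)x^4 - (175/3)x^3 + (73/2)x^2 - (79/6)x + 13/6
E_{-1} ∇ f = (35/3)x^6 - 105x^5 + (1225/3)x^4 - 875x^3 + (2173/2)x^2 - (1479/2)x + 1291/6
E_{2} E_{-1} ∇ f = (35/3)x^6 + 35x^5 + (175/3)x^4 + (175/3)x^3 + (73/2)x^2 + (79/6)x + 13/6
D E_{2} E_{-1} ∇ f = 70x^5 + 175x^4 + (700/3)x^3 + 175x^2 + 73x + 79/6
Δ D E_{2} E_{-1} ∇ f = 350x^4 + 1400x^3 + 2450x^2 + 2100x + 2179/3


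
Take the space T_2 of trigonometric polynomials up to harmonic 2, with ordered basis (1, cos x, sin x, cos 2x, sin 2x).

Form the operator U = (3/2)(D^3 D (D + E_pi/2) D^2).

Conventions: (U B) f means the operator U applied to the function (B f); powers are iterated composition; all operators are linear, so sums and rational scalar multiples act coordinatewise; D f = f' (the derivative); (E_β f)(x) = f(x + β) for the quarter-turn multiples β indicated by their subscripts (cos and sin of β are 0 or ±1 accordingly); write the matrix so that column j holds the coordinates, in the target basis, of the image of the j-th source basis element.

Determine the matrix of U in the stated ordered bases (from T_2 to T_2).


image of 1: 0
image of cos x: 3sin x
image of sin x: -3cos x
image of cos 2x: 96cos 2x + 192sin 2x
image of sin 2x: -192cos 2x + 96sin 2x
each image's coordinates form column j of the matrix

the matrix is [[0, 0, 0, 0, 0]; [0, 0, -3, 0, 0]; [0, 3, 0, 0, 0]; [0, 0, 0, 96, -192]; [0, 0, 0, 192, 96]] (rows listed top to bottom)


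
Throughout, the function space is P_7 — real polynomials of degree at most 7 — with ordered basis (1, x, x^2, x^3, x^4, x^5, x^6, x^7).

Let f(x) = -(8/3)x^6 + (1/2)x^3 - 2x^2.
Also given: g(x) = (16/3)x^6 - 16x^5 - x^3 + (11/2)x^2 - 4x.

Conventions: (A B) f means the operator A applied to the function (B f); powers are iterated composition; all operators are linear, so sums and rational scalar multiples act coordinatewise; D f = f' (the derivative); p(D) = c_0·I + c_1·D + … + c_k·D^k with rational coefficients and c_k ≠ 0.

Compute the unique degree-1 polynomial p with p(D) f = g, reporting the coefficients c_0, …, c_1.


D^0 f = -(8/3)x^6 + (1/2)x^3 - 2x^2
D^1 f = -16x^5 + (3/2)x^2 - 4x
matching coefficients of g against c_0 f + c_1 Df + … from the top degree down determines the c_i
solution: c_0 = -2, c_1 = 1

p(D) = -2·I + D, i.e. c_0 = -2, c_1 = 1


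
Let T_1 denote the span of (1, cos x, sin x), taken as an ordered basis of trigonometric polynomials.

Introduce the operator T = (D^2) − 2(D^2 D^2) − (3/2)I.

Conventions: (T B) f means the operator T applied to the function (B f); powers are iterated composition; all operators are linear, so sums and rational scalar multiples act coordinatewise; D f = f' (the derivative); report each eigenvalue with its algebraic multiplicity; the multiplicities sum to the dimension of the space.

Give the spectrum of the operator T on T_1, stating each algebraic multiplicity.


λ = -9/2 (multiplicity 2), λ = -3/2 (multiplicity 1)

image of 1: -3/2
image of cos x: -(9/2)cos x
image of sin x: -(9/2)sin x
the matrix is diagonal; its diagonal is (-3/2, -9/2, -9/2)
for a triangular matrix the eigenvalues are the diagonal entries, with algebraic multiplicity their repetition count


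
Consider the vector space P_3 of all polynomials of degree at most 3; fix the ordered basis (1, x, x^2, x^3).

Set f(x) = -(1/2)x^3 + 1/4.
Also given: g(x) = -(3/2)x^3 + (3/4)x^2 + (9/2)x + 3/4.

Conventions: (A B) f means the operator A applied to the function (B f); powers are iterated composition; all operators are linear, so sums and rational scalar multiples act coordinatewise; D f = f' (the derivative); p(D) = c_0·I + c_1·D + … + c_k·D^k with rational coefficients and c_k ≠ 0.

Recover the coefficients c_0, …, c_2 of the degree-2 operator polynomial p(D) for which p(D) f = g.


D^0 f = -(1/2)x^3 + 1/4
D^1 f = -(3/2)x^2
D^2 f = -3x
matching coefficients of g against c_0 f + c_1 Df + … from the top degree down determines the c_i
solution: c_0 = 3, c_1 = -1/2, c_2 = -3/2

p(D) = 3·I − (1/2)·D − (3/2)·D^2, i.e. c_0 = 3, c_1 = -1/2, c_2 = -3/2


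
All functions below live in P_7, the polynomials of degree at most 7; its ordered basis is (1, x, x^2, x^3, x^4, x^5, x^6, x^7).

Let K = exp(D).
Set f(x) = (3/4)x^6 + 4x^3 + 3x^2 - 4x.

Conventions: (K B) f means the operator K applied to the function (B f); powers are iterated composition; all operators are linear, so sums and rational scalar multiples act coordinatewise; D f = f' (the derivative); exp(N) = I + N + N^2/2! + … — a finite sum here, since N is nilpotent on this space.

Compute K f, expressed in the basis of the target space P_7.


order-1 term: (9/2)x^5 + 12x^2 + 6x - 4
order-2 term: (45/4)x^4 + 12x + 3
order-3 term: 15x^3 + 4
order-4 term: (45/4)x^2
order-5 term: (9/2)x
order-6 term: 3/4
the series for exp(D) f terminates at order 6
exp(D) f = (3/4)x^6 + (9/2)x^5 + (45/4)x^4 + 19x^3 + (105/4)x^2 + (37/2)x + 15/4

the result is g(x) = (3/4)x^6 + (9/2)x^5 + (45/4)x^4 + 19x^3 + (105/4)x^2 + (37/2)x + 15/4


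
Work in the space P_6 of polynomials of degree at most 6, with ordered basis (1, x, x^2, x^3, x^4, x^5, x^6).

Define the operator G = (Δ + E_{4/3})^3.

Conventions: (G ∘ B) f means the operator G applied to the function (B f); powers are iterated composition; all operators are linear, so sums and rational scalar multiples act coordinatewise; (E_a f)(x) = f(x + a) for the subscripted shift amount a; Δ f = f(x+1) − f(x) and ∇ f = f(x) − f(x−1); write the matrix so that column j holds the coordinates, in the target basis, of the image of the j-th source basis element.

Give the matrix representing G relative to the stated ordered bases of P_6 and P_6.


image of 1: 1
image of x: x + 7
image of x^2: x^2 + 14x + 41
image of x^3: x^3 + 21x^2 + 123x + 203
image of x^4: x^4 + 28x^3 + 246x^2 + 812x + 7961/9
image of x^5: x^5 + 35x^4 + 410x^3 + 2030x^2 + (39805/9)x + 96929/27
image of x^6: x^6 + 42x^5 + 615x^4 + 4060x^3 + (39805/3)x^2 + (193858/9)x + 378307/27
each image's coordinates form column j of the matrix

the matrix is [[1, 7, 41, 203, 7961/9, 96929/27, 378307/27]; [0, 1, 14, 123, 812, 39805/9, 193858/9]; [0, 0, 1, 21, 246, 2030, 39805/3]; [0, 0, 0, 1, 28, 410, 4060]; [0, 0, 0, 0, 1, 35, 615]; [0, 0, 0, 0, 0, 1, 42]; [0, 0, 0, 0, 0, 0, 1]] (rows listed top to bottom)


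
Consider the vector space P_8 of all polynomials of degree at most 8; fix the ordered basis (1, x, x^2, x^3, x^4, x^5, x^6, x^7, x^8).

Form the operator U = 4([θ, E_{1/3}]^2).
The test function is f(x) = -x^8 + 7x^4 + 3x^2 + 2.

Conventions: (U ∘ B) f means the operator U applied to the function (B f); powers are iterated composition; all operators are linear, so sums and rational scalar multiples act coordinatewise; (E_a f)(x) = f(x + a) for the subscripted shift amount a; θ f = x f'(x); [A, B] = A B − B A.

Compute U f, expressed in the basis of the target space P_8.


E_{1/3} f = -x^8 - (8/3)x^7 - (28/9)x^6 - (56/27)x^5 + (497/81)x^4 + (2212/243)x^3 + (5561/729)x^2 + (6634/2187)x + 15875/6561
θ E_{1/3} f = -8x^8 - (56/3)x^7 - (56/3)x^6 - (280/27)x^5 + (1988/81)x^4 + (2212/81)x^3 + (11122/729)x^2 + (6634/2187)x
θ f = -8x^8 + 28x^4 + 6x^2
E_{1/3} θ f = -8x^8 - (64/3)x^7 - (224/9)x^6 - (448/27)x^5 + (1708/81)x^4 + (8624/243)x^3 + (17758/729)x^2 + (17756/2187)x + 6634/6561
[θ, E_{1/3}] f = (8/3)x^7 + (56/9)x^6 + (56/9)x^5 + (280/81)x^4 - (1988/243)x^3 - (2212/243)x^2 - (11122/2187)x - 6634/6561
E_{1/3} [θ, E_{1/3}] f = (8/3)x^7 + (112/9)x^6 + (224/9)x^5 + (2240/81)x^4 + (2212/243)x^3 - (2744/243)x^2 - (28006/2187)x - 25868/6561
θ E_{1/3} [θ, E_{1/3}] f = (56/3)x^7 + (224/3)x^6 + (1120/9)x^5 + (8960/81)x^4 + (2212/81)x^3 - (5488/243)x^2 - (28006/2187)x
θ [θ, E_{1/3}] f = (56/3)x^7 + (112/3)x^6 + (280/9)x^5 + (1120/81)x^4 - (1988/81)x^3 - (4424/243)x^2 - (11122/2187)x
E_{1/3} θ [θ, E_{1/3}] f = (56/3)x^7 + (728/9)x^6 + (448/3)x^5 + (12320/81)x^4 + (15596/243)x^3 - (364/27)x^2 - (44470/2187)x - 28006/6561
[θ, E_{1/3}] [θ, E_{1/3}] f = -(56/9)x^6 - (224/9)x^5 - (1120/27)x^4 - (8960/243)x^3 - (2212/243)x^2 + (5488/729)x + 28006/6561
(4([θ, E_{1/3}]^2)) f = -(224/9)x^6 - (896/9)x^5 - (4480/27)x^4 - (35840/243)x^3 - (8848/243)x^2 + (21952/729)x + 112024/6561

the image equals g(x) = -(224/9)x^6 - (896/9)x^5 - (4480/27)x^4 - (35840/243)x^3 - (8848/243)x^2 + (21952/729)x + 112024/6561


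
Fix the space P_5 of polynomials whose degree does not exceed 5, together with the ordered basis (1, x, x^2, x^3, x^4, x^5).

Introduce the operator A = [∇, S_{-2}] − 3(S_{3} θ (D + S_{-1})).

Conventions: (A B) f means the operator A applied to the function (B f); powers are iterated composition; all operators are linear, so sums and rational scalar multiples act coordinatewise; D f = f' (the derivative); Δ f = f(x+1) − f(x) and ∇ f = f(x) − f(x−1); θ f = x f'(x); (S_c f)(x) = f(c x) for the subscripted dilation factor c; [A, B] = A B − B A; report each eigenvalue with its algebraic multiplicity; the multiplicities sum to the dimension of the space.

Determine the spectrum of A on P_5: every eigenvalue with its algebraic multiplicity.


image of 1: 0
image of x: 9x - 3
image of x^2: -54x^2 - 6x - 3
image of x^3: 243x^3 - 198x^2 + 18x - 9
image of x^4: -972x^4 - 876x^3 - 72x^2 + 72x - 15
image of x^5: 3645x^5 - 5100x^4 + 240x^3 - 360x^2 + 150x - 33
the matrix is upper triangular; its diagonal is (0, 9, -54, 243, -972, 3645)
for a triangular matrix the eigenvalues are the diagonal entries, with algebraic multiplicity their repetition count

λ = -972 (multiplicity 1), λ = -54 (multiplicity 1), λ = 0 (multiplicity 1), λ = 9 (multiplicity 1), λ = 243 (multiplicity 1), λ = 3645 (multiplicity 1)


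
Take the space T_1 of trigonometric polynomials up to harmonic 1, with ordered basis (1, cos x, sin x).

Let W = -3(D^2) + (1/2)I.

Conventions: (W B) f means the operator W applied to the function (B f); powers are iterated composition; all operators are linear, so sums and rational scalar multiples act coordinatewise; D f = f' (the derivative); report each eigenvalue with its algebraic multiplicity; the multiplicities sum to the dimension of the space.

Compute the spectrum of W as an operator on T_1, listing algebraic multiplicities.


λ = 1/2 (multiplicity 1), λ = 7/2 (multiplicity 2)

image of 1: 1/2
image of cos x: (7/2)cos x
image of sin x: (7/2)sin x
the matrix is diagonal; its diagonal is (1/2, 7/2, 7/2)
for a triangular matrix the eigenvalues are the diagonal entries, with algebraic multiplicity their repetition count


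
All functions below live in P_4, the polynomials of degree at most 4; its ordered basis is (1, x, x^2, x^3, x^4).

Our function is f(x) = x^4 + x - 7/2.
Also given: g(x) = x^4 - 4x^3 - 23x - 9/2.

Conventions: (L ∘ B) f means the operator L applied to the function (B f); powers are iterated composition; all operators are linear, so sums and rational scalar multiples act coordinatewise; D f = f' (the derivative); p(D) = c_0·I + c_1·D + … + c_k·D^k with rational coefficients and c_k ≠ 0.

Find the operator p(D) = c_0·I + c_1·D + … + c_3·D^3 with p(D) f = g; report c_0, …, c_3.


c_0 = 1, c_1 = -1, c_2 = 0, c_3 = -1

D^0 f = x^4 + x - 7/2
D^1 f = 4x^3 + 1
D^2 f = 12x^2
D^3 f = 24x
matching coefficients of g against c_0 f + c_1 Df + … from the top degree down determines the c_i
solution: c_0 = 1, c_1 = -1, c_2 = 0, c_3 = -1


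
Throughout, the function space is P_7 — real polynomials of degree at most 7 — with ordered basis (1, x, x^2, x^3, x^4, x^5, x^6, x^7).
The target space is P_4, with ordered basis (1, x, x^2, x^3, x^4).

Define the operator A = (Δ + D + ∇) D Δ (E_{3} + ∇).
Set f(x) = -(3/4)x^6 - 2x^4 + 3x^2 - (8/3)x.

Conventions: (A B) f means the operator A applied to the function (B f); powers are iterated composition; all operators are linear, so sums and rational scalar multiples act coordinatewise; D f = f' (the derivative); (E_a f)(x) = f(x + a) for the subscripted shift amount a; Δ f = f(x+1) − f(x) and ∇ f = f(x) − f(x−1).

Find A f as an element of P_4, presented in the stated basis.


the image equals g(x) = -270x^3 - 3645x^2 - 10314x - 26811/2

E_{3} f = -(3/4)x^6 - (27/2)x^5 - (413/4)x^4 - 429x^3 - (4065/4)x^2 - (7765/6)x - 2759/4
∇ f = -(9/2)x^5 + (45/4)x^4 - 23x^3 + (93/4)x^2 - (13/2)x - 35/12
(E_{3} + ∇) f = -(3/4)x^6 - 18x^5 - 92x^4 - 452x^3 - 993x^2 - (3902/3)x - 2078/3
Δ (E_{3} + ∇) f = -(9/2)x^5 - (405/4)x^4 - 563x^3 - (8397/4)x^2 - (7609/2)x - 34277/12
D Δ (E_{3} + ∇) f = -(45/2)x^4 - 405x^3 - 1689x^2 - (8397/2)x - 7609/2
Δ (D Δ) (E_{3} + ∇) f = -90x^3 - 1350x^2 - 4683x - 6315
D (D Δ) (E_{3} + ∇) f = -90x^3 - 1215x^2 - 3378x - 8397/2
∇ (D Δ) (E_{3} + ∇) f = -90x^3 - 1080x^2 - 2253x - 2892
(Δ + D + ∇) (D Δ) (E_{3} + ∇) f = -270x^3 - 3645x^2 - 10314x - 26811/2


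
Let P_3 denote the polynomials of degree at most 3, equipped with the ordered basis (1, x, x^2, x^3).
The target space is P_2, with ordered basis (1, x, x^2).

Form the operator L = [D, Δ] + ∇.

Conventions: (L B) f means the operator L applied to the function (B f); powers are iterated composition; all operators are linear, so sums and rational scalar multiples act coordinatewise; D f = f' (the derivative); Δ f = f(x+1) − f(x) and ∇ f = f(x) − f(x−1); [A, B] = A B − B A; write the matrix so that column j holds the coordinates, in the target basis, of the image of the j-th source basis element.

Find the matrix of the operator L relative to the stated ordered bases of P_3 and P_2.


the matrix is [[0, 1, -1, 1]; [0, 0, 2, -3]; [0, 0, 0, 3]] (rows listed top to bottom)

image of 1: 0
image of x: 1
image of x^2: 2x - 1
image of x^3: 3x^2 - 3x + 1
each image's coordinates form column j of the matrix


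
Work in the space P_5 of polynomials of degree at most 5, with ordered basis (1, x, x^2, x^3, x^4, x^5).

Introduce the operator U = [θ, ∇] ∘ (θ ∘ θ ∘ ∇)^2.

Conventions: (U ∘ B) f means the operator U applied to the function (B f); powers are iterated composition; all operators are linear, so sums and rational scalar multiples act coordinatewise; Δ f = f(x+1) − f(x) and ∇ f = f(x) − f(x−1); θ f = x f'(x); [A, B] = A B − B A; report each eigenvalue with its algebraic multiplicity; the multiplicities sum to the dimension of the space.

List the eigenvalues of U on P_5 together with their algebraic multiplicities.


image of 1: 0
image of x: 0
image of x^2: 0
image of x^3: -24
image of x^4: -864x + 1020
image of x^5: -8640x^2 + 23280x - 15310
the matrix is upper triangular; its diagonal is (0, 0, 0, 0, 0, 0)
for a triangular matrix the eigenvalues are the diagonal entries, with algebraic multiplicity their repetition count

λ = 0 (multiplicity 6)


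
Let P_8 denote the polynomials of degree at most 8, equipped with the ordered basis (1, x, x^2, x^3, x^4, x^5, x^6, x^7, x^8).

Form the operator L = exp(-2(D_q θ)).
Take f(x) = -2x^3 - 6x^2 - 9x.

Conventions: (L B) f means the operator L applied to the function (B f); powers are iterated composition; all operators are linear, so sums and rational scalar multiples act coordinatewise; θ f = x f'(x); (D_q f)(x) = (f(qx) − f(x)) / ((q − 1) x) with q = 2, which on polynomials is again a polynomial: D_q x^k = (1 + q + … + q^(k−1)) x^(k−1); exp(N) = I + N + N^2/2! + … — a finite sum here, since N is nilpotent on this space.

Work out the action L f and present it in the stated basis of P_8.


the image equals g(x) = -2x^3 + 78x^2 - 441x + 282

order-1 term: 84x^2 + 72x + 18
order-2 term: -504x - 72
order-3 term: 336
the series for exp(-2(D_q θ)) f terminates at order 3
exp(-2(D_q θ)) f = -2x^3 + 78x^2 - 441x + 282


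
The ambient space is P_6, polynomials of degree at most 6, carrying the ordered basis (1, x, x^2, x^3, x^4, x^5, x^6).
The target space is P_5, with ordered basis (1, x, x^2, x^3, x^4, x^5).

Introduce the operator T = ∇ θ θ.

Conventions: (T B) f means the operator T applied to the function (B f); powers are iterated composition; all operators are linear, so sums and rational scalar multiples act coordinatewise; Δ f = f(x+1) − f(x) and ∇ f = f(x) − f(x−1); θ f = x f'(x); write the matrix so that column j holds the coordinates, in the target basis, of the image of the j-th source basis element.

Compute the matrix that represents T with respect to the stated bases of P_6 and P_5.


the matrix is [[0, 1, -4, 9, -16, 25, -36]; [0, 0, 8, -27, 64, -125, 216]; [0, 0, 0, 27, -96, 250, -540]; [0, 0, 0, 0, 64, -250, 720]; [0, 0, 0, 0, 0, 125, -540]; [0, 0, 0, 0, 0, 0, 216]] (rows listed top to bottom)

image of 1: 0
image of x: 1
image of x^2: 8x - 4
image of x^3: 27x^2 - 27x + 9
image of x^4: 64x^3 - 96x^2 + 64x - 16
image of x^5: 125x^4 - 250x^3 + 250x^2 - 125x + 25
image of x^6: 216x^5 - 540x^4 + 720x^3 - 540x^2 + 216x - 36
each image's coordinates form column j of the matrix


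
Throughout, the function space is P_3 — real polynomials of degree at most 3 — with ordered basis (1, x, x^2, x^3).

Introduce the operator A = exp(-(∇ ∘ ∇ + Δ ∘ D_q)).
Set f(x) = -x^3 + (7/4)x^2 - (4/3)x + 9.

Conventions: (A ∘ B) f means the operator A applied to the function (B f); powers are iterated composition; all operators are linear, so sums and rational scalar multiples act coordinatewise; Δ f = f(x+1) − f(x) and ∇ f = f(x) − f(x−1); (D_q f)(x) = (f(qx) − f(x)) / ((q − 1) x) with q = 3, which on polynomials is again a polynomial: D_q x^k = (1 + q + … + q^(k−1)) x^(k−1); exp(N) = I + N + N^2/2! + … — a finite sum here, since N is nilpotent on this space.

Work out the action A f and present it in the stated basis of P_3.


g(x) = -x^3 + (7/4)x^2 + (92/3)x + 11/2

order-1 term: 32x - 7/2
the series for exp(-(∇ ∘ ∇ + Δ ∘ D_q)) f terminates at order 1
exp(-(∇ ∘ ∇ + Δ ∘ D_q)) f = -x^3 + (7/4)x^2 + (92/3)x + 11/2


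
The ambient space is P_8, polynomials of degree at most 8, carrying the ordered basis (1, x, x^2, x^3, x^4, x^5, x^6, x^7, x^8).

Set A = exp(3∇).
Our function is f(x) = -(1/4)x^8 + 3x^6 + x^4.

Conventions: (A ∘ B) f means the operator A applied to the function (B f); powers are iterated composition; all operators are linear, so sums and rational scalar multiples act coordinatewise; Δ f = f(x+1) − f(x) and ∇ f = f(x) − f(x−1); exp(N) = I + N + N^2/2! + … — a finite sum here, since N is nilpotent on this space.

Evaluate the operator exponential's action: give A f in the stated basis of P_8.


order-1 term: -6x^7 + 21x^6 + 12x^5 - (165/2)x^4 + 150x^3 - 132x^2 + 60x - 45/4
order-2 term: -63x^6 + 378x^5 - (1395/2)x^4 + 270x^3 + 936x^2 - 1404x + 2457/4
order-3 term: -378x^5 + 2835x^4 - 7830x^3 + 9720x^2 - 3996x - 1863/2
order-4 term: -(2835/2)x^4 + 11340x^3 - 33210x^2 + 42120x - 74277/4
order-5 term: -3402x^3 + 25515x^2 - 63666x + 105705/2
order-6 term: -5103x^2 + 30618x - 92583/2
order-7 term: -4374x + 15309
order-8 term: -6561/4
the series for exp(3∇) f terminates at order 8
exp(3∇) f = -(1/4)x^8 - 6x^7 - 39x^6 + 12x^5 + (1277/2)x^4 + 528x^3 - 2274x^2 - 642x + 1332

the result is g(x) = -(1/4)x^8 - 6x^7 - 39x^6 + 12x^5 + (1277/2)x^4 + 528x^3 - 2274x^2 - 642x + 1332


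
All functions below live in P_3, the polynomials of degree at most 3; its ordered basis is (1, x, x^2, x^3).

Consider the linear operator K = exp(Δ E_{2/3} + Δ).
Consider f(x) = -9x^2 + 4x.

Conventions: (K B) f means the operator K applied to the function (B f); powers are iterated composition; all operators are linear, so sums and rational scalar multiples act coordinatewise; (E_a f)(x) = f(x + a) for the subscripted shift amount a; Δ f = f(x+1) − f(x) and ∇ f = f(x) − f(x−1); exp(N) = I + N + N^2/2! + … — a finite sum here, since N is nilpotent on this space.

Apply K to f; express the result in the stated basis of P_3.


the result is g(x) = -9x^2 - 32x - 58

order-1 term: -36x - 22
order-2 term: -36
the series for exp(Δ E_{2/3} + Δ) f terminates at order 2
exp(Δ E_{2/3} + Δ) f = -9x^2 - 32x - 58


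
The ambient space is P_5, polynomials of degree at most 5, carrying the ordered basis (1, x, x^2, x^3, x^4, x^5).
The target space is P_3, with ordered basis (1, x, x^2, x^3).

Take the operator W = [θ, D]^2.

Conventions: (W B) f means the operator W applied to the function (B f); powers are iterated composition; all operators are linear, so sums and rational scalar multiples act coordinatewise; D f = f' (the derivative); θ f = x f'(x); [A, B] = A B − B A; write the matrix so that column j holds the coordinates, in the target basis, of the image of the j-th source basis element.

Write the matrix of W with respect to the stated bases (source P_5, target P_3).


the matrix is [[0, 0, 2, 0, 0, 0]; [0, 0, 0, 6, 0, 0]; [0, 0, 0, 0, 12, 0]; [0, 0, 0, 0, 0, 20]] (rows listed top to bottom)

image of 1: 0
image of x: 0
image of x^2: 2
image of x^3: 6x
image of x^4: 12x^2
image of x^5: 20x^3
each image's coordinates form column j of the matrix


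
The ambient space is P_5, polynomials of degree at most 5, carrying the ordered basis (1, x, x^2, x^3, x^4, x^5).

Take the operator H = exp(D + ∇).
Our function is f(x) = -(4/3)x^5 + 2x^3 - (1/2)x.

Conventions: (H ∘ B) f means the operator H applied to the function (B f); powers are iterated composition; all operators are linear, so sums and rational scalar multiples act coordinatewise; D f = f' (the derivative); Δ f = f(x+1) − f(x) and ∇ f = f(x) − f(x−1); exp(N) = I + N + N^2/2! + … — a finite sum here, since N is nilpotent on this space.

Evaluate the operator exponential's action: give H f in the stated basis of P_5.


the result is g(x) = -(4/3)x^5 - (40/3)x^4 - 38x^3 - 28x^2 + (25/6)x + 1

order-1 term: -(40/3)x^4 + (40/3)x^3 - (4/3)x^2 + (2/3)x - 1/3
order-2 term: -(160/3)x^3 + 80x^2 - (148/3)x + 44/3
order-3 term: -(320/3)x^2 + 160x - 232/3
order-4 term: -(320/3)x + 320/3
order-5 term: -128/3
the series for exp(D + ∇) f terminates at order 5
exp(D + ∇) f = -(4/3)x^5 - (40/3)x^4 - 38x^3 - 28x^2 + (25/6)x + 1


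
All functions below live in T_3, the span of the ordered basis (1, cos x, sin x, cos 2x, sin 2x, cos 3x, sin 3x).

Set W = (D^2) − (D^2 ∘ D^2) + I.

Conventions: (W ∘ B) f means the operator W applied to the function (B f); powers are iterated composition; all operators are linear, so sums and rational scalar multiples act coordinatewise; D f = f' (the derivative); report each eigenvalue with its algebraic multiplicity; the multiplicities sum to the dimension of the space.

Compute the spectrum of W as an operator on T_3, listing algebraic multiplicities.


image of 1: 1
image of cos x: -cos x
image of sin x: -sin x
image of cos 2x: -19cos 2x
image of sin 2x: -19sin 2x
image of cos 3x: -89cos 3x
image of sin 3x: -89sin 3x
the matrix is diagonal; its diagonal is (1, -1, -1, -19, -19, -89, -89)
for a triangular matrix the eigenvalues are the diagonal entries, with algebraic multiplicity their repetition count

λ = -89 (multiplicity 2), λ = -19 (multiplicity 2), λ = -1 (multiplicity 2), λ = 1 (multiplicity 1)


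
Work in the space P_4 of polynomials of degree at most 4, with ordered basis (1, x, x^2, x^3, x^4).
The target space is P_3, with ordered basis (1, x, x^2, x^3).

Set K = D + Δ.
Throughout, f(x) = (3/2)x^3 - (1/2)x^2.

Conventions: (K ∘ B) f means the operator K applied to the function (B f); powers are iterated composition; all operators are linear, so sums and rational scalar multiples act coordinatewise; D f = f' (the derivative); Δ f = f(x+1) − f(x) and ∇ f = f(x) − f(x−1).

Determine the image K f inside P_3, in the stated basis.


the result is g(x) = 9x^2 + (5/2)x + 1

D f = (9/2)x^2 - x
Δ f = (9/2)x^2 + (7/2)x + 1
(D + Δ) f = 9x^2 + (5/2)x + 1


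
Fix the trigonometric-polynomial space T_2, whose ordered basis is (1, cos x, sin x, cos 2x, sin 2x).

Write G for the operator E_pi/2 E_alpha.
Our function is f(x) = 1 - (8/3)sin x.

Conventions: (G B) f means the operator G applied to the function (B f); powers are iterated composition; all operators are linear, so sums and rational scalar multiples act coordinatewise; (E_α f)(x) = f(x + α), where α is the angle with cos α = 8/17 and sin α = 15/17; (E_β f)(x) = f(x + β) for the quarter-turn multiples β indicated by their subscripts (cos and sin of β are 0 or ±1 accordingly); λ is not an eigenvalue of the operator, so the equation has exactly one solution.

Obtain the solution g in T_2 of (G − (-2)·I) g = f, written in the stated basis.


g(x) = 1/3 + (64/75)cos x - (152/75)sin x

write g with unknown coordinates in the stated basis and equate coefficients in (G − (-2)·I) g = f
solving from the highest basis element down gives g = 1/3 + (64/75)cos x - (152/75)sin x
check: G g = 1/3 - (128/75)cos x + (104/75)sin x
so G g − (-2)·g = 1 - (8/3)sin x = f ✓


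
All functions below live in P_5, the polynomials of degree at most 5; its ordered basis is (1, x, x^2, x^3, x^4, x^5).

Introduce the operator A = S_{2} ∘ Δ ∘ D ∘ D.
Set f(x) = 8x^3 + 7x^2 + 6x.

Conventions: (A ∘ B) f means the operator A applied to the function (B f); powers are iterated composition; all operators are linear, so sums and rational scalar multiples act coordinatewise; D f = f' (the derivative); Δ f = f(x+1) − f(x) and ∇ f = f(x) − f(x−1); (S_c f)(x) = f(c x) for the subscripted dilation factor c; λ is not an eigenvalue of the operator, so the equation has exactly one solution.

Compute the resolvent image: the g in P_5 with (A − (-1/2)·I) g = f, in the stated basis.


the image equals g(x) = 16x^3 + 14x^2 + 12x - 192

write g with unknown coordinates in the stated basis and equate coefficients in (A − (-1/2)·I) g = f
solving from the highest basis element down gives g = 16x^3 + 14x^2 + 12x - 192
check: A g = 96
so A g − (-1/2)·g = 8x^3 + 7x^2 + 6x = f ✓


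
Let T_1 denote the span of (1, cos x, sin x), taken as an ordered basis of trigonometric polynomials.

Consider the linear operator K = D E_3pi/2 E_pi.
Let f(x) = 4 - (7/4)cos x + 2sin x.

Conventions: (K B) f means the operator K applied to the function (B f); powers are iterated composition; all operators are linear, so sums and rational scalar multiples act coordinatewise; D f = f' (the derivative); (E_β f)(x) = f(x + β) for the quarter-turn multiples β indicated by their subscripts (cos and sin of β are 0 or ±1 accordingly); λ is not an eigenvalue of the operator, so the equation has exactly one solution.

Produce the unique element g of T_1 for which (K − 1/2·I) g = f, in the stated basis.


write g with unknown coordinates in the stated basis and equate coefficients in (K − 1/2·I) g = f
solving from the highest basis element down gives g = -8 + (7/6)cos x - (4/3)sin x
check: K g = -(7/6)cos x + (4/3)sin x
so K g − 1/2·g = 4 - (7/4)cos x + 2sin x = f ✓

g(x) = -8 + (7/6)cos x - (4/3)sin x


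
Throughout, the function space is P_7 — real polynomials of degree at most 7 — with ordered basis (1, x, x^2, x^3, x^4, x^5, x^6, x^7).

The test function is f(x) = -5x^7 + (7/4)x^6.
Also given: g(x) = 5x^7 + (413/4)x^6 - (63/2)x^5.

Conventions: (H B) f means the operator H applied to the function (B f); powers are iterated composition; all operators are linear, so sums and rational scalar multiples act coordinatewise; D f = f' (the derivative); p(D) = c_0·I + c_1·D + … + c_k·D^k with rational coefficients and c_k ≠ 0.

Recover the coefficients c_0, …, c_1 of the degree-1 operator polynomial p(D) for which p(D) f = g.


p(D) = -I − 3·D, i.e. c_0 = -1, c_1 = -3

D^0 f = -5x^7 + (7/4)x^6
D^1 f = -35x^6 + (21/2)x^5
matching coefficients of g against c_0 f + c_1 Df + … from the top degree down determines the c_i
solution: c_0 = -1, c_1 = -3


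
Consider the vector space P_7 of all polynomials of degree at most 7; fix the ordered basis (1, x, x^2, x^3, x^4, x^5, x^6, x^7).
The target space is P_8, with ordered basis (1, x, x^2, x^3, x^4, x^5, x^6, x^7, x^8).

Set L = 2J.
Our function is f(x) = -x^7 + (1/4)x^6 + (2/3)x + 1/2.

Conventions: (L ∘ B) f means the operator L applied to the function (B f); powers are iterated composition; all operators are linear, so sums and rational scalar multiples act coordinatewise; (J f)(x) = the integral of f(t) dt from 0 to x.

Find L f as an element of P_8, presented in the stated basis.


J f = -(1/8)x^8 + (1/28)x^7 + (1/3)x^2 + (1/2)x
(2J) f = -(1/4)x^8 + (1/14)x^7 + (2/3)x^2 + x

the image equals g(x) = -(1/4)x^8 + (1/14)x^7 + (2/3)x^2 + x


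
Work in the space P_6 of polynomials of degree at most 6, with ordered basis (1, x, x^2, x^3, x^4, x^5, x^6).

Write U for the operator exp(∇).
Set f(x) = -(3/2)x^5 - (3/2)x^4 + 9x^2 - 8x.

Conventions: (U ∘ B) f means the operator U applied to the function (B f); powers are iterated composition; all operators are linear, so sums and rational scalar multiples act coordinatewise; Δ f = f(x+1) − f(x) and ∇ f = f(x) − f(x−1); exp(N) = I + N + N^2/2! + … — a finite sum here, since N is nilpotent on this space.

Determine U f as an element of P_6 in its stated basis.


the result is g(x) = -(3/2)x^5 - 9x^4 - 6x^3 + 24x^2 + (17/2)x - 25/2

order-1 term: -(15/2)x^4 + 9x^3 - 6x^2 + (39/2)x - 17
order-2 term: -15x^3 + 36x^2 - (69/2)x + 21
order-3 term: -15x^2 + 39x - 57/2
order-4 term: -(15/2)x + 27/2
order-5 term: -3/2
the series for exp(∇) f terminates at order 5
exp(∇) f = -(3/2)x^5 - 9x^4 - 6x^3 + 24x^2 + (17/2)x - 25/2


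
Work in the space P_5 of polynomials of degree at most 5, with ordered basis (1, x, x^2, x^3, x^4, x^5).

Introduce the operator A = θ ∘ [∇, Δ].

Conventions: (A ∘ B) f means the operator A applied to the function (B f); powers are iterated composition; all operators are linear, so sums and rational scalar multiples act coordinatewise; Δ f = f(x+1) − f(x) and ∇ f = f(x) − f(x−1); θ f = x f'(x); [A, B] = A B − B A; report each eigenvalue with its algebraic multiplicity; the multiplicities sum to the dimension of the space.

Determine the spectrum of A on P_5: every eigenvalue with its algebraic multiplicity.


λ = 0 (multiplicity 6)

image of 1: 0
image of x: 0
image of x^2: 0
image of x^3: 0
image of x^4: 0
image of x^5: 0
the matrix is upper triangular; its diagonal is (0, 0, 0, 0, 0, 0)
for a triangular matrix the eigenvalues are the diagonal entries, with algebraic multiplicity their repetition count


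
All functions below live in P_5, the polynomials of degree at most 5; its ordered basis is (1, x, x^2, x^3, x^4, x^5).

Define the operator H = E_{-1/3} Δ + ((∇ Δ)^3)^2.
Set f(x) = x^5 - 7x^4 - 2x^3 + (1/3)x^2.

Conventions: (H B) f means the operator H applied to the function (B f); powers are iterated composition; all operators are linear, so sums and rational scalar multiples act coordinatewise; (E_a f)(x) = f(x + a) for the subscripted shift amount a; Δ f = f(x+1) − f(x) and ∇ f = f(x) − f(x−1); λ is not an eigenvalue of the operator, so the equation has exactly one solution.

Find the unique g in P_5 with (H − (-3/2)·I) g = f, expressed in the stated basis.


write g with unknown coordinates in the stated basis and equate coefficients in (H − (-3/2)·I) g = f
solving from the highest basis element down gives g = (2/3)x^5 - (62/9)x^4 + (140/9)x^3 - (626/27)x^2 + (6380/243)x - 10948/729
check: H g = (10/3)x^4 - (76/3)x^3 + (316/9)x^2 - (3190/81)x + 5474/243
so H g − (-3/2)·g = x^5 - 7x^4 - 2x^3 + (1/3)x^2 = f ✓

g(x) = (2/3)x^5 - (62/9)x^4 + (140/9)x^3 - (626/27)x^2 + (6380/243)x - 10948/729


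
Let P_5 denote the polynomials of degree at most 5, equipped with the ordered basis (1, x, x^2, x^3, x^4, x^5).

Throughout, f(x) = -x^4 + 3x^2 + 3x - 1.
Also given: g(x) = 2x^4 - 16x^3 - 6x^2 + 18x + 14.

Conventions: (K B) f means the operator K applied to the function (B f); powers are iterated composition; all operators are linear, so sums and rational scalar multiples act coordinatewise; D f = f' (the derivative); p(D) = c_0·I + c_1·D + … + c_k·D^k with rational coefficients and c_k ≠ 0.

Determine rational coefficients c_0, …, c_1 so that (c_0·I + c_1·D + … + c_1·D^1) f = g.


p(D) = -2·I + 4·D, i.e. c_0 = -2, c_1 = 4

D^0 f = -x^4 + 3x^2 + 3x - 1
D^1 f = -4x^3 + 6x + 3
matching coefficients of g against c_0 f + c_1 Df + … from the top degree down determines the c_i
solution: c_0 = -2, c_1 = 4


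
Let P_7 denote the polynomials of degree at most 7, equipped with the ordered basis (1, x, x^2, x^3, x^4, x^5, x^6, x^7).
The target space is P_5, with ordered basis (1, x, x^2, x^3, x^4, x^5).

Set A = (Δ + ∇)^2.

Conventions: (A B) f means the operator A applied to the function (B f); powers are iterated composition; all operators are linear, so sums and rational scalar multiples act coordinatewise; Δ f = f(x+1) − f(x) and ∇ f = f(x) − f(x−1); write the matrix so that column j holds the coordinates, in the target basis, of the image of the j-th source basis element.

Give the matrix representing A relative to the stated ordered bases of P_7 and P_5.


image of 1: 0
image of x: 0
image of x^2: 8
image of x^3: 24x
image of x^4: 48x^2 + 32
image of x^5: 80x^3 + 160x
image of x^6: 120x^4 + 480x^2 + 128
image of x^7: 168x^5 + 1120x^3 + 896x
each image's coordinates form column j of the matrix

the matrix is [[0, 0, 8, 0, 32, 0, 128, 0]; [0, 0, 0, 24, 0, 160, 0, 896]; [0, 0, 0, 0, 48, 0, 480, 0]; [0, 0, 0, 0, 0, 80, 0, 1120]; [0, 0, 0, 0, 0, 0, 120, 0]; [0, 0, 0, 0, 0, 0, 0, 168]] (rows listed top to bottom)


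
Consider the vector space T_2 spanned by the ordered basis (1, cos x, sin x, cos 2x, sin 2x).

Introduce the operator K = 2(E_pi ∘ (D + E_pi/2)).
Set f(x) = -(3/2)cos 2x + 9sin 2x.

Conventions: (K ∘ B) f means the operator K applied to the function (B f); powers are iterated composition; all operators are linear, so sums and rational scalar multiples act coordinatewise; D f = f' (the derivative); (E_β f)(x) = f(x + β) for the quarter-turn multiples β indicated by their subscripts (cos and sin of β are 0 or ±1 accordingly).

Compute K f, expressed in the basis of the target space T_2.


D f = 18cos 2x + 3sin 2x
E_pi/2 f = (3/2)cos 2x - 9sin 2x
(D + E_pi/2) f = (39/2)cos 2x - 6sin 2x
E_pi (D + E_pi/2) f = (39/2)cos 2x - 6sin 2x
(2(E_pi ∘ (D + E_pi/2))) f = 39cos 2x - 12sin 2x

the result is g(x) = 39cos 2x - 12sin 2x


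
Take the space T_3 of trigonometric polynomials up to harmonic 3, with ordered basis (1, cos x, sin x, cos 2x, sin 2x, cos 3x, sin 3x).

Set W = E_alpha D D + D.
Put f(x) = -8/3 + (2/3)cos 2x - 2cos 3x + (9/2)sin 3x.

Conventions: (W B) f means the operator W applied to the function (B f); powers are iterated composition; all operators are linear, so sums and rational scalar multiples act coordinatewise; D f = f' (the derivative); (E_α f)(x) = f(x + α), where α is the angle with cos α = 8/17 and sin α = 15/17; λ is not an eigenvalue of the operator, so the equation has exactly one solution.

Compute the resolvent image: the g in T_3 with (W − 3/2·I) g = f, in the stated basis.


write g with unknown coordinates in the stated basis and equate coefficients in (W − 3/2·I) g = f
solving from the highest basis element down gives g = 16/9 + (1684/7899)cos 2x - (3056/7899)sin 2x - (212824/463971)cos 3x + (168551/463971)sin 3x
check: W g = (7792/7899)cos 2x - (1528/2633)sin 2x - (415726/154657)cos 3x + (780232/154657)sin 3x
so W g − 3/2·g = -8/3 + (2/3)cos 2x - 2cos 3x + (9/2)sin 3x = f ✓

the result is g(x) = 16/9 + (1684/7899)cos 2x - (3056/7899)sin 2x - (212824/463971)cos 3x + (168551/463971)sin 3x


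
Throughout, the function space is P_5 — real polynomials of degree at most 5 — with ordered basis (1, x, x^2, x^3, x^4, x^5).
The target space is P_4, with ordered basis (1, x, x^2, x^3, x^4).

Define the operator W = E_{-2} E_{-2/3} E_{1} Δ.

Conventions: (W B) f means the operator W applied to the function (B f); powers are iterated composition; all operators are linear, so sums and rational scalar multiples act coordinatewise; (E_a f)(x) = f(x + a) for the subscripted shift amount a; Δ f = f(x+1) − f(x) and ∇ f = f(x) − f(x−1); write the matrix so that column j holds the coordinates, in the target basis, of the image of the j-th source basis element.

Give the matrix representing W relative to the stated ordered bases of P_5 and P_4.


the matrix is [[0, 1, -7/3, 13/3, -203/27, 1031/81]; [0, 0, 2, -7, 52/3, -1015/27]; [0, 0, 0, 3, -14, 130/3]; [0, 0, 0, 0, 4, -70/3]; [0, 0, 0, 0, 0, 5]] (rows listed top to bottom)

image of 1: 0
image of x: 1
image of x^2: 2x - 7/3
image of x^3: 3x^2 - 7x + 13/3
image of x^4: 4x^3 - 14x^2 + (52/3)x - 203/27
image of x^5: 5x^4 - (70/3)x^3 + (130/3)x^2 - (1015/27)x + 1031/81
each image's coordinates form column j of the matrix


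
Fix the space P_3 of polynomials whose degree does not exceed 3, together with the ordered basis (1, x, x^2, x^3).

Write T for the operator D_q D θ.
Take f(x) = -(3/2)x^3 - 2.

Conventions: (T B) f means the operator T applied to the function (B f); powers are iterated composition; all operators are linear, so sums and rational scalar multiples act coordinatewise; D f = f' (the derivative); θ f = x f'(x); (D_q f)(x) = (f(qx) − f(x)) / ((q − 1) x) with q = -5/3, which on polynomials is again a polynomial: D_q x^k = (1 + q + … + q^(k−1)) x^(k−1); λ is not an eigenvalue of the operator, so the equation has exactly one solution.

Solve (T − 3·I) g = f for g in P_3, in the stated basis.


the image equals g(x) = (1/2)x^3 - x + 2/3

write g with unknown coordinates in the stated basis and equate coefficients in (T − 3·I) g = f
solving from the highest basis element down gives g = (1/2)x^3 - x + 2/3
check: T g = -3x
so T g − 3·g = -(3/2)x^3 - 2 = f ✓


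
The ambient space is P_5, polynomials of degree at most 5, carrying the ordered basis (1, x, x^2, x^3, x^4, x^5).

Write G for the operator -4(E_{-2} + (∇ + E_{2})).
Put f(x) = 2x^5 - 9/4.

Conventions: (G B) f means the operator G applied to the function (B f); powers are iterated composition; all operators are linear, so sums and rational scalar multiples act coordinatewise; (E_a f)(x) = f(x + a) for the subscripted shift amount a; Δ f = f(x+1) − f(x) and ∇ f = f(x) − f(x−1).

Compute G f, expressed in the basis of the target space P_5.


E_{-2} f = 2x^5 - 20x^4 + 80x^3 - 160x^2 + 160x - 265/4
∇ f = 10x^4 - 20x^3 + 20x^2 - 10x + 2
E_{2} f = 2x^5 + 20x^4 + 80x^3 + 160x^2 + 160x + 247/4
(∇ + E_{2}) f = 2x^5 + 30x^4 + 60x^3 + 180x^2 + 150x + 255/4
(E_{-2} + (∇ + E_{2})) f = 4x^5 + 10x^4 + 140x^3 + 20x^2 + 310x - 5/2
(-4(E_{-2} + (∇ + E_{2}))) f = -16x^5 - 40x^4 - 560x^3 - 80x^2 - 1240x + 10

the result is g(x) = -16x^5 - 40x^4 - 560x^3 - 80x^2 - 1240x + 10


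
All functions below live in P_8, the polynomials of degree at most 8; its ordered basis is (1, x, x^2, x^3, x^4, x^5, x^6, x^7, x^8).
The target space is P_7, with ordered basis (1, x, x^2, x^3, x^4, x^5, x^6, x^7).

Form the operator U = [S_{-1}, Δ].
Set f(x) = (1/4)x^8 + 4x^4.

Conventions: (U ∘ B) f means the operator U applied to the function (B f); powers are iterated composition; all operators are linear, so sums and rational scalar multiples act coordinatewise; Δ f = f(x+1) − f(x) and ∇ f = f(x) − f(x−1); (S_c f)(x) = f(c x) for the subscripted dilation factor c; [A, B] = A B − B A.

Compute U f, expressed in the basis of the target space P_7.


Δ f = 2x^7 + 7x^6 + 14x^5 + (35/2)x^4 + 30x^3 + 31x^2 + 18x + 17/4
S_{-1} Δ f = -2x^7 + 7x^6 - 14x^5 + (35/2)x^4 - 30x^3 + 31x^2 - 18x + 17/4
S_{-1} f = (1/4)x^8 + 4x^4
Δ S_{-1} f = 2x^7 + 7x^6 + 14x^5 + (35/2)x^4 + 30x^3 + 31x^2 + 18x + 17/4
[S_{-1}, Δ] f = -4x^7 - 28x^5 - 60x^3 - 36x

the image equals g(x) = -4x^7 - 28x^5 - 60x^3 - 36x
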